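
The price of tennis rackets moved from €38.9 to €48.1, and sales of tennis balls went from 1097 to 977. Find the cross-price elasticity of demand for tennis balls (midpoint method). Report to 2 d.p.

ΔQ_x = 977 − 1097 = -120; ΔP_y = 48.1 − 38.9 = 9.2.
Midpoints: P̄_y = 43.50, Q̄_x = 1037.0.
ε_xy = (ΔQ_x/ΔP_y)(P̄_y/Q̄_x) = (-120/9.2)(43.50/1037.0).

-0.55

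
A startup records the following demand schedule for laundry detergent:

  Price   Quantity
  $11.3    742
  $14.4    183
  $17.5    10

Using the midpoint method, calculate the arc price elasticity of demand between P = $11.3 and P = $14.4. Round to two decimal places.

At P = 11.3, Q = 742; at P = 14.4, Q = 183.
ΔQ = -559, ΔP = 3.1. Midpoints: P̄ = 12.85, Q̄ = 462.5.
ε = (ΔQ/ΔP)(P̄/Q̄) = (-559/3.1)(12.85/462.5).

-5.01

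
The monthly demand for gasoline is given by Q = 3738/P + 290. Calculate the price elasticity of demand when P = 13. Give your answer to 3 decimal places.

At P = 13, Q = 577.538.
dQ/dP = −3738/P² = -22.118.
ε = (dQ/dP)(P/Q) = (-22.118)(13/577.538).

-0.498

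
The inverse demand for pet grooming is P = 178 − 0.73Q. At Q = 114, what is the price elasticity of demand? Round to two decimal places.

-1.14

At Q = 114, P = 178 − 0.73(114) = 94.78.
dP/dQ = −0.73, so dQ/dP = 1/(−0.73) = -1.370.
ε = (dQ/dP)(P/Q) = (-1.370)(94.78/114).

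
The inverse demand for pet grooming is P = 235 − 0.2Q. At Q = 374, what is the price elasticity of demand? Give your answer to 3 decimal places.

-2.142

At Q = 374, P = 235 − 0.2(374) = 160.20.
dP/dQ = −0.2, so dQ/dP = 1/(−0.2) = -5.000.
ε = (dQ/dP)(P/Q) = (-5.000)(160.20/374).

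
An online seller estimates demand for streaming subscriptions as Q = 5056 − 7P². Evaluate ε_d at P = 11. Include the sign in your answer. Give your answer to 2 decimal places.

At P = 11, Q = 4209.
dQ/dP = −14P = -154.
ε = (dQ/dP)(P/Q) = (-154)(11/4209).

-0.40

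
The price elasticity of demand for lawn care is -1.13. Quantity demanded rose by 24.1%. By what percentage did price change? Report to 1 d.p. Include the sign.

-21.3%

%ΔP ≈ %ΔQ / ε = (24.1%)/(-1.13) = -21.33%.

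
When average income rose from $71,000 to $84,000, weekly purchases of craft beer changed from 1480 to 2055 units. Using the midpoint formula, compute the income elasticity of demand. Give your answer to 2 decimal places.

1.94

ΔQ = 575, ΔI = 13000. Midpoints: Ī = 77,500, Q̄ = 1767.5.
ε_I = (ΔQ/ΔI)(Ī/Q̄) = (575/13000)(77500/1767.5).
ε_I > 0, so the good is normal.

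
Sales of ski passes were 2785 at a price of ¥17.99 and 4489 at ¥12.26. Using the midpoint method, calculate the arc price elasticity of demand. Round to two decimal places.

ΔQ = 4489 − 2785 = 1704; ΔP = 12.26 − 17.99 = -5.73.
Midpoints: P̄ = 15.12, Q̄ = 3637.0.
ε = (ΔQ/ΔP)(P̄/Q̄) = (1704/-5.73)(15.12/3637.0).

-1.24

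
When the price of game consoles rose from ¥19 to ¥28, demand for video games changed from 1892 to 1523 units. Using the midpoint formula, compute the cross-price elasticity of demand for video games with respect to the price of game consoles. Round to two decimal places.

ΔQ_x = 1523 − 1892 = -369; ΔP_y = 28 − 19 = 9.
Midpoints: P̄_y = 23.50, Q̄_x = 1707.5.
ε_xy = (ΔQ_x/ΔP_y)(P̄_y/Q̄_x) = (-369/9)(23.50/1707.5).

-0.56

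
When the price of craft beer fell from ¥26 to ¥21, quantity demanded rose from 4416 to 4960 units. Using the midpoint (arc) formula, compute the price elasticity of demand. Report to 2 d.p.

-0.55

ΔQ = 4960 − 4416 = 544; ΔP = 21 − 26 = -5.
Midpoints: P̄ = 23.50, Q̄ = 4688.0.
ε = (ΔQ/ΔP)(P̄/Q̄) = (544/-5)(23.50/4688.0).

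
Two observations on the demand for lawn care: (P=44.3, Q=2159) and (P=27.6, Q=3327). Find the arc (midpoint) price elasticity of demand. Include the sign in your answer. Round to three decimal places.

-0.917

ΔQ = 3327 − 2159 = 1168; ΔP = 27.6 − 44.3 = -16.7.
Midpoints: P̄ = 35.95, Q̄ = 2743.0.
ε = (ΔQ/ΔP)(P̄/Q̄) = (1168/-16.7)(35.95/2743.0).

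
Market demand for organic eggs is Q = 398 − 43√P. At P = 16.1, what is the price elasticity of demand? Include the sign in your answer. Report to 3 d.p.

At P = 16.1, Q = 225.463.
dQ/dP = −43/(2√P) = -5.358.
ε = (dQ/dP)(P/Q) = (-5.358)(16.1/225.463).
|ε| < 1, so demand is inelastic at this price.

-0.383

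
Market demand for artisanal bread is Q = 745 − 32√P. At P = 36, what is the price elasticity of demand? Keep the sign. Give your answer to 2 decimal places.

At P = 36, Q = 553.
dQ/dP = −32/(2√P) = -2.667.
ε = (dQ/dP)(P/Q) = (-2.667)(36/553).

-0.17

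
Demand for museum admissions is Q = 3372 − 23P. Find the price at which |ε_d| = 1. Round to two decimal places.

73.30

For linear demand Q = a − bP, ε = −bP/(a − bP). |ε| = 1 when bP = a − bP, i.e. P = a/(2b).
P = 3372/(2·23) = 3372/46 = 73.3043.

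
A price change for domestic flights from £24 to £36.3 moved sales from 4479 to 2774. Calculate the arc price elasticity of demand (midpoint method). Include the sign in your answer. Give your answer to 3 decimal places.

-1.152

ΔQ = 2774 − 4479 = -1705; ΔP = 36.3 − 24 = 12.3.
Midpoints: P̄ = 30.15, Q̄ = 3626.5.
ε = (ΔQ/ΔP)(P̄/Q̄) = (-1705/12.3)(30.15/3626.5).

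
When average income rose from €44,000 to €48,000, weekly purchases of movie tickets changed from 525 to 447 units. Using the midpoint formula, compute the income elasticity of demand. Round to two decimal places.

ΔQ = -78, ΔI = 4000. Midpoints: Ī = 46,000, Q̄ = 486.0.
ε_I = (ΔQ/ΔI)(Ī/Q̄) = (-78/4000)(46000/486.0).

-1.85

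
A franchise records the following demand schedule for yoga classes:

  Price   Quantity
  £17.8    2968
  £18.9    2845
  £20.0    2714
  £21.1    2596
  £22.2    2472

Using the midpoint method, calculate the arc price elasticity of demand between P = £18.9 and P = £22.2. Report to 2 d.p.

-0.87

At P = 18.9, Q = 2845; at P = 22.2, Q = 2472.
ΔQ = -373, ΔP = 3.3. Midpoints: P̄ = 20.55, Q̄ = 2658.5.
ε = (ΔQ/ΔP)(P̄/Q̄) = (-373/3.3)(20.55/2658.5).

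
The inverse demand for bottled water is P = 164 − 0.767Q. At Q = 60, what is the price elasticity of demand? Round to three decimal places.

At Q = 60, P = 164 − 0.767(60) = 117.98.
dP/dQ = −0.767, so dQ/dP = 1/(−0.767) = -1.304.
ε = (dQ/dP)(P/Q) = (-1.304)(117.98/60).

-2.564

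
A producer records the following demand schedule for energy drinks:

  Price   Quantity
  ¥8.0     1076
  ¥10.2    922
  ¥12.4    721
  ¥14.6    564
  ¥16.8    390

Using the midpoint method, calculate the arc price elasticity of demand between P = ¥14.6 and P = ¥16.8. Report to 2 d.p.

At P = 14.6, Q = 564; at P = 16.8, Q = 390.
ΔQ = -174, ΔP = 2.2. Midpoints: P̄ = 15.70, Q̄ = 477.0.
ε = (ΔQ/ΔP)(P̄/Q̄) = (-174/2.2)(15.70/477.0).

-2.60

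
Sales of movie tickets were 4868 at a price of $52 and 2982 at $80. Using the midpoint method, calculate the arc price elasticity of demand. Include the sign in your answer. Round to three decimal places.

ΔQ = 2982 − 4868 = -1886; ΔP = 80 − 52 = 28.
Midpoints: P̄ = 66.00, Q̄ = 3925.0.
ε = (ΔQ/ΔP)(P̄/Q̄) = (-1886/28)(66.00/3925.0).

-1.133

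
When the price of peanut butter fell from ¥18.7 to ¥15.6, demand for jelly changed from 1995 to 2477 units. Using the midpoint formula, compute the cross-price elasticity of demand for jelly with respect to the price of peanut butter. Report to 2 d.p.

ΔQ_x = 2477 − 1995 = 482; ΔP_y = 15.6 − 18.7 = -3.1.
Midpoints: P̄_y = 17.15, Q̄_x = 2236.0.
ε_xy = (ΔQ_x/ΔP_y)(P̄_y/Q̄_x) = (482/-3.1)(17.15/2236.0).

-1.19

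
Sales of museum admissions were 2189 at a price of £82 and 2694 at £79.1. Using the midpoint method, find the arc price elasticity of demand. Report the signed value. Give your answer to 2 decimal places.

ΔQ = 2694 − 2189 = 505; ΔP = 79.1 − 82 = -2.9.
Midpoints: P̄ = 80.55, Q̄ = 2441.5.
ε = (ΔQ/ΔP)(P̄/Q̄) = (505/-2.9)(80.55/2441.5).

-5.75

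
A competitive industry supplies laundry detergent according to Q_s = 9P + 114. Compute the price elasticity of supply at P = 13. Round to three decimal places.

At P = 13, Q_s = 231.
dQ_s/dP = 9.
ε_s = (dQ_s/dP)(P/Q_s) = (9)(13/231).

0.506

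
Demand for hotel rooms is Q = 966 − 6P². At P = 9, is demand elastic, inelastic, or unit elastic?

Q = 480, dQ/dP = -108.
ε = (dQ/dP)(P/Q) ≈ -2.025.
|ε| = 2.02 > 1.

elastic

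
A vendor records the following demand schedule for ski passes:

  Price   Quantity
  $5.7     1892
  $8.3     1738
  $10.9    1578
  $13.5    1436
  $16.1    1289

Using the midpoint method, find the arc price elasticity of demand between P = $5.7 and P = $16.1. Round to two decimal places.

At P = 5.7, Q = 1892; at P = 16.1, Q = 1289.
ΔQ = -603, ΔP = 10.4. Midpoints: P̄ = 10.90, Q̄ = 1590.5.
ε = (ΔQ/ΔP)(P̄/Q̄) = (-603/10.4)(10.90/1590.5).

-0.40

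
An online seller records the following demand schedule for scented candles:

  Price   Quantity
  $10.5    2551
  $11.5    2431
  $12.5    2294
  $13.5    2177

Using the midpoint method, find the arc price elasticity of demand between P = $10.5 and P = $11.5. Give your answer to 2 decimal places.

-0.53

At P = 10.5, Q = 2551; at P = 11.5, Q = 2431.
ΔQ = -120, ΔP = 1.0. Midpoints: P̄ = 11.00, Q̄ = 2491.0.
ε = (ΔQ/ΔP)(P̄/Q̄) = (-120/1.0)(11.00/2491.0).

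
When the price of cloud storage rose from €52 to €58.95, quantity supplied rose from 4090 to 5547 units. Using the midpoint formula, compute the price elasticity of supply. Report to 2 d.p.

ΔQ = 5547 − 4090 = 1457; ΔP = 58.95 − 52 = 6.95.
Midpoints: P̄ = 55.48, Q̄ = 4818.5.
ε_s = (ΔQ/ΔP)(P̄/Q̄) = (1457/6.95)(55.48/4818.5).

2.41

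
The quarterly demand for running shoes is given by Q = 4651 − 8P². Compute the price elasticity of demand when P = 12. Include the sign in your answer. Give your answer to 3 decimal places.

At P = 12, Q = 3499.
dQ/dP = −16P = -192.
ε = (dQ/dP)(P/Q) = (-192)(12/3499).
|ε| < 1, so demand is inelastic at this price.

-0.658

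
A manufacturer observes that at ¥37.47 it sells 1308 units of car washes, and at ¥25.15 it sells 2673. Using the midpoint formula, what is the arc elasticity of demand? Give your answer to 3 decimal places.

ΔQ = 2673 − 1308 = 1365; ΔP = 25.15 − 37.47 = -12.32.
Midpoints: P̄ = 31.31, Q̄ = 1990.5.
ε = (ΔQ/ΔP)(P̄/Q̄) = (1365/-12.32)(31.31/1990.5).

-1.743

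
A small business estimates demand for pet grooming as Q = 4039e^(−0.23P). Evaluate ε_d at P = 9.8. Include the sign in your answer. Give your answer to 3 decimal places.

At P = 9.8, Q = 424.008.
dQ/dP = −0.23·4039e^(−0.23P) = −0.23Q = -97.522.
ε = (dQ/dP)(P/Q) = (-97.522)(9.8/424.008).

-2.254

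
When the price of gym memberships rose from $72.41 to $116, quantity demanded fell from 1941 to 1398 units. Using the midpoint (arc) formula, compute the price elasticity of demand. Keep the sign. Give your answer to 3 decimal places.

ΔQ = 1398 − 1941 = -543; ΔP = 116 − 72.41 = 43.59.
Midpoints: P̄ = 94.20, Q̄ = 1669.5.
ε = (ΔQ/ΔP)(P̄/Q̄) = (-543/43.59)(94.20/1669.5).

-0.703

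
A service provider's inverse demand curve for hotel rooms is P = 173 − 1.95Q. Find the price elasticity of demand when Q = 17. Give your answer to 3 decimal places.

At Q = 17, P = 173 − 1.95(17) = 139.85.
dP/dQ = −1.95, so dQ/dP = 1/(−1.95) = -0.513.
ε = (dQ/dP)(P/Q) = (-0.513)(139.85/17).

-4.219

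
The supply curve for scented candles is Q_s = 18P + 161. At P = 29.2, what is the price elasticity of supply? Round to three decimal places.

At P = 29.2, Q_s = 686.60.
dQ_s/dP = 18.
ε_s = (dQ_s/dP)(P/Q_s) = (18)(29.2/686.60).

0.766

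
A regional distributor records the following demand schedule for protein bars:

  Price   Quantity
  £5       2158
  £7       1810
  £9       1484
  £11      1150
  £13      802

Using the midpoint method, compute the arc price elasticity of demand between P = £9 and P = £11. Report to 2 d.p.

-1.27

At P = 9, Q = 1484; at P = 11, Q = 1150.
ΔQ = -334, ΔP = 2. Midpoints: P̄ = 10.00, Q̄ = 1317.0.
ε = (ΔQ/ΔP)(P̄/Q̄) = (-334/2)(10.00/1317.0).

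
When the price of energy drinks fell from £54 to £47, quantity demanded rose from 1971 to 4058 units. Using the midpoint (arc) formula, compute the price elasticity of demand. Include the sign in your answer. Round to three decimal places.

-4.995

ΔQ = 4058 − 1971 = 2087; ΔP = 47 − 54 = -7.
Midpoints: P̄ = 50.50, Q̄ = 3014.5.
ε = (ΔQ/ΔP)(P̄/Q̄) = (2087/-7)(50.50/3014.5).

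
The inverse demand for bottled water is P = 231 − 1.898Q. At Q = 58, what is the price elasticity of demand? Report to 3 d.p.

At Q = 58, P = 231 − 1.898(58) = 120.92.
dP/dQ = −1.898, so dQ/dP = 1/(−1.898) = -0.527.
ε = (dQ/dP)(P/Q) = (-0.527)(120.92/58).

-1.098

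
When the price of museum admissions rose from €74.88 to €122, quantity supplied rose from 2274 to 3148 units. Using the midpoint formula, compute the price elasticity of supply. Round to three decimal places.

0.674

ΔQ = 3148 − 2274 = 874; ΔP = 122 − 74.88 = 47.12.
Midpoints: P̄ = 98.44, Q̄ = 2711.0.
ε_s = (ΔQ/ΔP)(P̄/Q̄) = (874/47.12)(98.44/2711.0).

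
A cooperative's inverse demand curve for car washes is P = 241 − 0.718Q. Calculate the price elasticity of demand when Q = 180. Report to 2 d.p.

At Q = 180, P = 241 − 0.718(180) = 111.76.
dP/dQ = −0.718, so dQ/dP = 1/(−0.718) = -1.393.
ε = (dQ/dP)(P/Q) = (-1.393)(111.76/180).

-0.86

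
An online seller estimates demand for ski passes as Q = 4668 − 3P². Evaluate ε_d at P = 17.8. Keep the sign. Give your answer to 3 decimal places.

At P = 17.8, Q = 3717.480.
dQ/dP = −6P = -106.800.
ε = (dQ/dP)(P/Q) = (-106.800)(17.8/3717.480).
|ε| < 1, so demand is inelastic at this price.

-0.511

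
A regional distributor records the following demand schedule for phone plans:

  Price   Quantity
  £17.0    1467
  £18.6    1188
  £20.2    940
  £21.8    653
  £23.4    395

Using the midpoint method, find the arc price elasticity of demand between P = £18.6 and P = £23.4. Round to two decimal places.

At P = 18.6, Q = 1188; at P = 23.4, Q = 395.
ΔQ = -793, ΔP = 4.8. Midpoints: P̄ = 21.00, Q̄ = 791.5.
ε = (ΔQ/ΔP)(P̄/Q̄) = (-793/4.8)(21.00/791.5).

-4.38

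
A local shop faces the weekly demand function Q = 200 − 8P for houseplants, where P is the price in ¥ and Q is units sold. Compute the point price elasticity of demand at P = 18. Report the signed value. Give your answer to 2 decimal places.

At P = 18, Q = 56.
dQ/dP = −8.
ε = (dQ/dP)(P/Q) = (-8)(18/56).

-2.57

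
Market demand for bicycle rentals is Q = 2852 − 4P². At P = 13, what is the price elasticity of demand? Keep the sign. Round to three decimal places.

At P = 13, Q = 2176.
dQ/dP = −8P = -104.
ε = (dQ/dP)(P/Q) = (-104)(13/2176).

-0.621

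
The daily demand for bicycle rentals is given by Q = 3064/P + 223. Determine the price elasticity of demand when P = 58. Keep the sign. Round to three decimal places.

-0.192

At P = 58, Q = 275.828.
dQ/dP = −3064/P² = -0.911.
ε = (dQ/dP)(P/Q) = (-0.911)(58/275.828).
|ε| < 1, so demand is inelastic at this price.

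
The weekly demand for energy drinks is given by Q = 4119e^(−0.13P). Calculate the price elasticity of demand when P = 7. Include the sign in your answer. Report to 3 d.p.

-0.910

At P = 7, Q = 1657.997.
dQ/dP = −0.13·4119e^(−0.13P) = −0.13Q = -215.540.
ε = (dQ/dP)(P/Q) = (-215.540)(7/1657.997).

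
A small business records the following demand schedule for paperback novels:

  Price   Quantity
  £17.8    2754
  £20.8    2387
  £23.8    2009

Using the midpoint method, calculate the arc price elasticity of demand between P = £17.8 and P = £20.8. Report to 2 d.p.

-0.92

At P = 17.8, Q = 2754; at P = 20.8, Q = 2387.
ΔQ = -367, ΔP = 3.0. Midpoints: P̄ = 19.30, Q̄ = 2570.5.
ε = (ΔQ/ΔP)(P̄/Q̄) = (-367/3.0)(19.30/2570.5).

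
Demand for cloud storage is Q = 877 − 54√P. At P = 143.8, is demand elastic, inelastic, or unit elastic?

Q = 229.450, dQ/dP = -2.252.
ε = (dQ/dP)(P/Q) ≈ -1.411.
|ε| = 1.41 > 1.

elastic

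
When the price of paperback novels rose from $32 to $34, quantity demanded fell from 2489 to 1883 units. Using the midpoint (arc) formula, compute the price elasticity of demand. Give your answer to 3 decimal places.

ΔQ = 1883 − 2489 = -606; ΔP = 34 − 32 = 2.
Midpoints: P̄ = 33.00, Q̄ = 2186.0.
ε = (ΔQ/ΔP)(P̄/Q̄) = (-606/2)(33.00/2186.0).

-4.574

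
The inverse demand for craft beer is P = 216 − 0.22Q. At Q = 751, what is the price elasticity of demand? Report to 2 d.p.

-0.31

At Q = 751, P = 216 − 0.22(751) = 50.78.
dP/dQ = −0.22, so dQ/dP = 1/(−0.22) = -4.545.
ε = (dQ/dP)(P/Q) = (-4.545)(50.78/751).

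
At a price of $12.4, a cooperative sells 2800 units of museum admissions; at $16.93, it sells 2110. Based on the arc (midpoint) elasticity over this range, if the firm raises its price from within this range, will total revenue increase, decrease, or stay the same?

Arc ε = (-690/4.53)(14.66/2455.0) ≈ -0.910.
|ε| = 0.91 < 1, so demand is inelastic. A price rise therefore raises total revenue.

increase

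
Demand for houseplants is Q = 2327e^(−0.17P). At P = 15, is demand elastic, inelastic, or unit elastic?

Q = 181.696, dQ/dP = -30.888.
ε = (dQ/dP)(P/Q) ≈ -2.550.
|ε| = 2.55 > 1.

elastic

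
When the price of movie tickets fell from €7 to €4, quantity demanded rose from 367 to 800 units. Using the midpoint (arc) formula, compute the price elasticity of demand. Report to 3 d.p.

-1.360

ΔQ = 800 − 367 = 433; ΔP = 4 − 7 = -3.
Midpoints: P̄ = 5.50, Q̄ = 583.5.
ε = (ΔQ/ΔP)(P̄/Q̄) = (433/-3)(5.50/583.5).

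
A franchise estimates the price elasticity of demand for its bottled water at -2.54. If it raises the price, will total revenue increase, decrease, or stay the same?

decrease

|ε| = 2.54 > 1, so demand is elastic. A price rise therefore reduces total revenue.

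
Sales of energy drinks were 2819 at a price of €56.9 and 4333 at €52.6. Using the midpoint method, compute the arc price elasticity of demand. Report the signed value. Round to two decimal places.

-5.39

ΔQ = 4333 − 2819 = 1514; ΔP = 52.6 − 56.9 = -4.3.
Midpoints: P̄ = 54.75, Q̄ = 3576.0.
ε = (ΔQ/ΔP)(P̄/Q̄) = (1514/-4.3)(54.75/3576.0).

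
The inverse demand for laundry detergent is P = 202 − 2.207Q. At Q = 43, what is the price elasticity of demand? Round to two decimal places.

At Q = 43, P = 202 − 2.207(43) = 107.10.
dP/dQ = −2.207, so dQ/dP = 1/(−2.207) = -0.453.
ε = (dQ/dP)(P/Q) = (-0.453)(107.10/43).

-1.13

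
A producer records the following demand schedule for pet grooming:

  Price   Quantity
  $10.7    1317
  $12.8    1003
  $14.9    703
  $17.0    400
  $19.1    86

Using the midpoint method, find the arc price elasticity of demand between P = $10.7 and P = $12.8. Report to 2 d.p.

At P = 10.7, Q = 1317; at P = 12.8, Q = 1003.
ΔQ = -314, ΔP = 2.1. Midpoints: P̄ = 11.75, Q̄ = 1160.0.
ε = (ΔQ/ΔP)(P̄/Q̄) = (-314/2.1)(11.75/1160.0).

-1.51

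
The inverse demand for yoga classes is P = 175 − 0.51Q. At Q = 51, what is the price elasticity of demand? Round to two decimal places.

At Q = 51, P = 175 − 0.51(51) = 148.99.
dP/dQ = −0.51, so dQ/dP = 1/(−0.51) = -1.961.
ε = (dQ/dP)(P/Q) = (-1.961)(148.99/51).

-5.73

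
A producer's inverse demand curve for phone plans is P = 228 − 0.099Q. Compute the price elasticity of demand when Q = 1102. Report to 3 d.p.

-1.090

At Q = 1102, P = 228 − 0.099(1102) = 118.90.
dP/dQ = −0.099, so dQ/dP = 1/(−0.099) = -10.101.
ε = (dQ/dP)(P/Q) = (-10.101)(118.90/1102).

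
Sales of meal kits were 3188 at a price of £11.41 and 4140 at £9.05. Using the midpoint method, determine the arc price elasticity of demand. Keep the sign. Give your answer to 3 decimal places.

ΔQ = 4140 − 3188 = 952; ΔP = 9.05 − 11.41 = -2.36.
Midpoints: P̄ = 10.23, Q̄ = 3664.0.
ε = (ΔQ/ΔP)(P̄/Q̄) = (952/-2.36)(10.23/3664.0).

-1.126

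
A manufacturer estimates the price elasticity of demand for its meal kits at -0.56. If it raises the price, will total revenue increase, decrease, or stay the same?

|ε| = 0.56 < 1, so demand is inelastic. A price rise therefore raises total revenue.

increase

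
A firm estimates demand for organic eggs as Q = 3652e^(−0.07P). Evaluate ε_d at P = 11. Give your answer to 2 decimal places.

At P = 11, Q = 1690.924.
dQ/dP = −0.07·3652e^(−0.07P) = −0.07Q = -118.365.
ε = (dQ/dP)(P/Q) = (-118.365)(11/1690.924).

-0.77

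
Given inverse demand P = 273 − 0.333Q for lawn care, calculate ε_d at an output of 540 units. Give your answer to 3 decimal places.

-0.518

At Q = 540, P = 273 − 0.333(540) = 93.18.
dP/dQ = −0.333, so dQ/dP = 1/(−0.333) = -3.003.
ε = (dQ/dP)(P/Q) = (-3.003)(93.18/540).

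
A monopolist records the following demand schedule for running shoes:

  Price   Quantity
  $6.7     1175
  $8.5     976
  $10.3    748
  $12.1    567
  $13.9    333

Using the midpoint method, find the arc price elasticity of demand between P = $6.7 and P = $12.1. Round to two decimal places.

-1.22

At P = 6.7, Q = 1175; at P = 12.1, Q = 567.
ΔQ = -608, ΔP = 5.4. Midpoints: P̄ = 9.40, Q̄ = 871.0.
ε = (ΔQ/ΔP)(P̄/Q̄) = (-608/5.4)(9.40/871.0).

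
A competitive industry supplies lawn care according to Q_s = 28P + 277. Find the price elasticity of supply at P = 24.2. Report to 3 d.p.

0.710

At P = 24.2, Q_s = 954.60.
dQ_s/dP = 28.
ε_s = (dQ_s/dP)(P/Q_s) = (28)(24.2/954.60).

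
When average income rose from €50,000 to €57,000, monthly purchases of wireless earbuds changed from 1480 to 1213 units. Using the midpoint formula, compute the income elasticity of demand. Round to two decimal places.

ΔQ = -267, ΔI = 7000. Midpoints: Ī = 53,500, Q̄ = 1346.5.
ε_I = (ΔQ/ΔI)(Ī/Q̄) = (-267/7000)(53500/1346.5).
ε_I < 0, so the good is inferior.

-1.52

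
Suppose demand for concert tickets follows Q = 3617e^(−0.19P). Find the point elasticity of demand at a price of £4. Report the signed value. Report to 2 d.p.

-0.76

At P = 4, Q = 1691.549.
dQ/dP = −0.19·3617e^(−0.19P) = −0.19Q = -321.394.
ε = (dQ/dP)(P/Q) = (-321.394)(4/1691.549).
|ε| < 1, so demand is inelastic at this price.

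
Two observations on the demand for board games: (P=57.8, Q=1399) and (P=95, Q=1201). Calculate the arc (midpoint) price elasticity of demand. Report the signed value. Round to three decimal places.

-0.313

ΔQ = 1201 − 1399 = -198; ΔP = 95 − 57.8 = 37.2.
Midpoints: P̄ = 76.40, Q̄ = 1300.0.
ε = (ΔQ/ΔP)(P̄/Q̄) = (-198/37.2)(76.40/1300.0).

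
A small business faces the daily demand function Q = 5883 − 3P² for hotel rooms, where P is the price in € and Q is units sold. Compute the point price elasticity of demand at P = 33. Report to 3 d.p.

-2.498

At P = 33, Q = 2616.
dQ/dP = −6P = -198.
ε = (dQ/dP)(P/Q) = (-198)(33/2616).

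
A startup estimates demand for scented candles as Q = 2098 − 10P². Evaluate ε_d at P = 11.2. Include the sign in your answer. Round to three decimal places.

At P = 11.2, Q = 843.600.
dQ/dP = −20P = -224.
ε = (dQ/dP)(P/Q) = (-224)(11.2/843.600).

-2.974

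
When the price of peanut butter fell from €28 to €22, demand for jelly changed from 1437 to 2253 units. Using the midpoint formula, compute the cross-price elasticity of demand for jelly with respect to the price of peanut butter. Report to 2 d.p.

ΔQ_x = 2253 − 1437 = 816; ΔP_y = 22 − 28 = -6.
Midpoints: P̄_y = 25.00, Q̄_x = 1845.0.
ε_xy = (ΔQ_x/ΔP_y)(P̄_y/Q̄_x) = (816/-6)(25.00/1845.0).

-1.84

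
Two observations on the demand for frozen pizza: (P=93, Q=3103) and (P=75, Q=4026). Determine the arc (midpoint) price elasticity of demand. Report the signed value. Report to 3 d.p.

ΔQ = 4026 − 3103 = 923; ΔP = 75 − 93 = -18.
Midpoints: P̄ = 84.00, Q̄ = 3564.5.
ε = (ΔQ/ΔP)(P̄/Q̄) = (923/-18)(84.00/3564.5).

-1.208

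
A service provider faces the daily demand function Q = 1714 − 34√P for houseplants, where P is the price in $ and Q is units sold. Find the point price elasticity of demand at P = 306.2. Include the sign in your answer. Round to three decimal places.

At P = 306.2, Q = 1119.049.
dQ/dP = −34/(2√P) = -0.972.
ε = (dQ/dP)(P/Q) = (-0.972)(306.2/1119.049).
|ε| < 1, so demand is inelastic at this price.

-0.266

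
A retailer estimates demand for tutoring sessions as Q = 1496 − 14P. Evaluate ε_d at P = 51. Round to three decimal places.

At P = 51, Q = 782.
dQ/dP = −14.
ε = (dQ/dP)(P/Q) = (-14)(51/782).

-0.913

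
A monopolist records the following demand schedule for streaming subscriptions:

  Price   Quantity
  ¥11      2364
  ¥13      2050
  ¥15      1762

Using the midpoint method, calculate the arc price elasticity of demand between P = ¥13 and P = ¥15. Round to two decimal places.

-1.06

At P = 13, Q = 2050; at P = 15, Q = 1762.
ΔQ = -288, ΔP = 2. Midpoints: P̄ = 14.00, Q̄ = 1906.0.
ε = (ΔQ/ΔP)(P̄/Q̄) = (-288/2)(14.00/1906.0).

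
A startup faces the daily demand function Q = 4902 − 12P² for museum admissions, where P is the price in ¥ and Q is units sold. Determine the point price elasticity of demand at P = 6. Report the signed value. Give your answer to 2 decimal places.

At P = 6, Q = 4470.
dQ/dP = −24P = -144.
ε = (dQ/dP)(P/Q) = (-144)(6/4470).
|ε| < 1, so demand is inelastic at this price.

-0.19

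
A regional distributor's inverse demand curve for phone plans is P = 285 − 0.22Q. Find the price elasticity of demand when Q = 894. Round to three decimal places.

-0.449

At Q = 894, P = 285 − 0.22(894) = 88.32.
dP/dQ = −0.22, so dQ/dP = 1/(−0.22) = -4.545.
ε = (dQ/dP)(P/Q) = (-4.545)(88.32/894).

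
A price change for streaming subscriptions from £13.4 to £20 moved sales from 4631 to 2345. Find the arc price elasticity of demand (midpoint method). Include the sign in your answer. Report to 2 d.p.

ΔQ = 2345 − 4631 = -2286; ΔP = 20 − 13.4 = 6.6.
Midpoints: P̄ = 16.70, Q̄ = 3488.0.
ε = (ΔQ/ΔP)(P̄/Q̄) = (-2286/6.6)(16.70/3488.0).

-1.66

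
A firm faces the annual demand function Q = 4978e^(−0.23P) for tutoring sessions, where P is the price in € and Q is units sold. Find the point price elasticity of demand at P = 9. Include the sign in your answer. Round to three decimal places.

-2.070

At P = 9, Q = 628.153.
dQ/dP = −0.23·4978e^(−0.23P) = −0.23Q = -144.475.
ε = (dQ/dP)(P/Q) = (-144.475)(9/628.153).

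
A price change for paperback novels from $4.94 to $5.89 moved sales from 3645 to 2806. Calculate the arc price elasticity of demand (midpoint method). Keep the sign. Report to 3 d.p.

ΔQ = 2806 − 3645 = -839; ΔP = 5.89 − 4.94 = 0.95.
Midpoints: P̄ = 5.42, Q̄ = 3225.5.
ε = (ΔQ/ΔP)(P̄/Q̄) = (-839/0.95)(5.42/3225.5).

-1.483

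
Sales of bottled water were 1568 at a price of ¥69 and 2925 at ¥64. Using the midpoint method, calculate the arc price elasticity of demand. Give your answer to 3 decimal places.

ΔQ = 2925 − 1568 = 1357; ΔP = 64 − 69 = -5.
Midpoints: P̄ = 66.50, Q̄ = 2246.5.
ε = (ΔQ/ΔP)(P̄/Q̄) = (1357/-5)(66.50/2246.5).

-8.034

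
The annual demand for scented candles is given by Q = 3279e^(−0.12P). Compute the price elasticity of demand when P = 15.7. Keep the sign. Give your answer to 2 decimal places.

At P = 15.7, Q = 498.346.
dQ/dP = −0.12·3279e^(−0.12P) = −0.12Q = -59.801.
ε = (dQ/dP)(P/Q) = (-59.801)(15.7/498.346).
|ε| > 1, so demand is elastic at this price.

-1.88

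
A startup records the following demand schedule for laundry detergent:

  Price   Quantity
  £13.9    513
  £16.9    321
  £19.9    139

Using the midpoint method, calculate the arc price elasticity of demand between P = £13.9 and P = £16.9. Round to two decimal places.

At P = 13.9, Q = 513; at P = 16.9, Q = 321.
ΔQ = -192, ΔP = 3.0. Midpoints: P̄ = 15.40, Q̄ = 417.0.
ε = (ΔQ/ΔP)(P̄/Q̄) = (-192/3.0)(15.40/417.0).

-2.36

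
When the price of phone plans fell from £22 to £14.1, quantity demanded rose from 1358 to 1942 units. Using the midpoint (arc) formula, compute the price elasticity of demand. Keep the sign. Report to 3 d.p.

ΔQ = 1942 − 1358 = 584; ΔP = 14.1 − 22 = -7.9.
Midpoints: P̄ = 18.05, Q̄ = 1650.0.
ε = (ΔQ/ΔP)(P̄/Q̄) = (584/-7.9)(18.05/1650.0).

-0.809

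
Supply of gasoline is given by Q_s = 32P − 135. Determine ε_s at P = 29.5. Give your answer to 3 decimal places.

At P = 29.5, Q_s = 809.
dQ_s/dP = 32.
ε_s = (dQ_s/dP)(P/Q_s) = (32)(29.5/809).

1.167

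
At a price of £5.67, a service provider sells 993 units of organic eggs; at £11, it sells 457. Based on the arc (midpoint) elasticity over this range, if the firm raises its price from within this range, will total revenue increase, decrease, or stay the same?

decrease

Arc ε = (-536/5.33)(8.34/725.0) ≈ -1.156.
|ε| = 1.16 > 1, so demand is elastic. A price rise therefore reduces total revenue.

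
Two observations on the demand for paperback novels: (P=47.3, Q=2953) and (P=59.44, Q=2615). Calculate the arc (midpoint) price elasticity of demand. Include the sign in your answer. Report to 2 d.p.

-0.53

ΔQ = 2615 − 2953 = -338; ΔP = 59.44 − 47.3 = 12.14.
Midpoints: P̄ = 53.37, Q̄ = 2784.0.
ε = (ΔQ/ΔP)(P̄/Q̄) = (-338/12.14)(53.37/2784.0).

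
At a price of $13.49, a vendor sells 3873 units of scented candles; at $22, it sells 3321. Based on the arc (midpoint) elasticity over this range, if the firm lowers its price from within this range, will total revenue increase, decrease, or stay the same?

decrease

Arc ε = (-552/8.51)(17.75/3597.0) ≈ -0.320.
|ε| = 0.32 < 1, so demand is inelastic. A price cut therefore reduces total revenue.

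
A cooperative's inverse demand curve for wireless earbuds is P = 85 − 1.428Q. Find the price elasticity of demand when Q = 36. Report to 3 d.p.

At Q = 36, P = 85 − 1.428(36) = 33.59.
dP/dQ = −1.428, so dQ/dP = 1/(−1.428) = -0.700.
ε = (dQ/dP)(P/Q) = (-0.700)(33.59/36).

-0.653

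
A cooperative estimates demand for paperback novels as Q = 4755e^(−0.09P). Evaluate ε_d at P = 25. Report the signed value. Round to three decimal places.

At P = 25, Q = 501.173.
dQ/dP = −0.09·4755e^(−0.09P) = −0.09Q = -45.106.
ε = (dQ/dP)(P/Q) = (-45.106)(25/501.173).

-2.250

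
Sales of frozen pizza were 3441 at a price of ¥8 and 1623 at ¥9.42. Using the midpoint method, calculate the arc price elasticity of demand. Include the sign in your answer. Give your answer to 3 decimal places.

ΔQ = 1623 − 3441 = -1818; ΔP = 9.42 − 8 = 1.42.
Midpoints: P̄ = 8.71, Q̄ = 2532.0.
ε = (ΔQ/ΔP)(P̄/Q̄) = (-1818/1.42)(8.71/2532.0).

-4.404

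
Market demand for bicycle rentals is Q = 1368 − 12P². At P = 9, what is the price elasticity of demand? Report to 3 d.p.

-4.909

At P = 9, Q = 396.
dQ/dP = −24P = -216.
ε = (dQ/dP)(P/Q) = (-216)(9/396).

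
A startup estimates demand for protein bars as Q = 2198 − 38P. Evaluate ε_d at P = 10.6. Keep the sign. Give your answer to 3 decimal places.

-0.224

At P = 10.6, Q = 1795.200.
dQ/dP = −38.
ε = (dQ/dP)(P/Q) = (-38)(10.6/1795.200).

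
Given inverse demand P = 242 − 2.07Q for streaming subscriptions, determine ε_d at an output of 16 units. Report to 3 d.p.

At Q = 16, P = 242 − 2.07(16) = 208.88.
dP/dQ = −2.07, so dQ/dP = 1/(−2.07) = -0.483.
ε = (dQ/dP)(P/Q) = (-0.483)(208.88/16).

-6.307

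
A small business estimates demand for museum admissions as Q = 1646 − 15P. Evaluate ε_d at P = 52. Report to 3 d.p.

At P = 52, Q = 866.
dQ/dP = −15.
ε = (dQ/dP)(P/Q) = (-15)(52/866).

-0.901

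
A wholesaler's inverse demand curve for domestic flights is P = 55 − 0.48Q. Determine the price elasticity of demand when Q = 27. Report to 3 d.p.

At Q = 27, P = 55 − 0.48(27) = 42.04.
dP/dQ = −0.48, so dQ/dP = 1/(−0.48) = -2.083.
ε = (dQ/dP)(P/Q) = (-2.083)(42.04/27).

-3.244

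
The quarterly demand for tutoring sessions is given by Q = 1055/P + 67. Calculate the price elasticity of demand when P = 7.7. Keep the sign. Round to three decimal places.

At P = 7.7, Q = 204.013.
dQ/dP = −1055/P² = -17.794.
ε = (dQ/dP)(P/Q) = (-17.794)(7.7/204.013).
|ε| < 1, so demand is inelastic at this price.

-0.672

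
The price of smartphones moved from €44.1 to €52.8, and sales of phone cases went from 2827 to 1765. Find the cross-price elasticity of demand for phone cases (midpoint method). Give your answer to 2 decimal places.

ΔQ_x = 1765 − 2827 = -1062; ΔP_y = 52.8 − 44.1 = 8.7.
Midpoints: P̄_y = 48.45, Q̄_x = 2296.0.
ε_xy = (ΔQ_x/ΔP_y)(P̄_y/Q̄_x) = (-1062/8.7)(48.45/2296.0).

-2.58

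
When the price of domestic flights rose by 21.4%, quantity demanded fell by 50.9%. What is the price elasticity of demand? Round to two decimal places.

ε = %ΔQ / %ΔP = (-50.9)/(21.4) = -2.379.

-2.38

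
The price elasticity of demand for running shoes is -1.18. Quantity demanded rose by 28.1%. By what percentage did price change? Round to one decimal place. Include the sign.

%ΔP ≈ %ΔQ / ε = (28.1%)/(-1.18) = -23.81%.

-23.8%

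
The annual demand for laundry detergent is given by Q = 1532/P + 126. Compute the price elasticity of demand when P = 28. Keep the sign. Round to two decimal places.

-0.30

At P = 28, Q = 180.714.
dQ/dP = −1532/P² = -1.954.
ε = (dQ/dP)(P/Q) = (-1.954)(28/180.714).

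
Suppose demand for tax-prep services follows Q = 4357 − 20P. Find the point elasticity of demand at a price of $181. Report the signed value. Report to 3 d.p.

At P = 181, Q = 737.
dQ/dP = −20.
ε = (dQ/dP)(P/Q) = (-20)(181/737).
|ε| > 1, so demand is elastic at this price.

-4.912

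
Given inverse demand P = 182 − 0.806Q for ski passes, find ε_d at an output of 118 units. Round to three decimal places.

At Q = 118, P = 182 − 0.806(118) = 86.89.
dP/dQ = −0.806, so dQ/dP = 1/(−0.806) = -1.241.
ε = (dQ/dP)(P/Q) = (-1.241)(86.89/118).

-0.914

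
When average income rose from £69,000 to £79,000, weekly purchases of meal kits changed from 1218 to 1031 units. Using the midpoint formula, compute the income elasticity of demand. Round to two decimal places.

ΔQ = -187, ΔI = 10000. Midpoints: Ī = 74,000, Q̄ = 1124.5.
ε_I = (ΔQ/ΔI)(Ī/Q̄) = (-187/10000)(74000/1124.5).

-1.23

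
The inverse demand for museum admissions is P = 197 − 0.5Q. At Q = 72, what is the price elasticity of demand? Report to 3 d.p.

At Q = 72, P = 197 − 0.5(72) = 161.00.
dP/dQ = −0.5, so dQ/dP = 1/(−0.5) = -2.000.
ε = (dQ/dP)(P/Q) = (-2.000)(161.00/72).

-4.472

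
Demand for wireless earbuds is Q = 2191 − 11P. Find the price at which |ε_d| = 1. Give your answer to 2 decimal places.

99.59

For linear demand Q = a − bP, ε = −bP/(a − bP). |ε| = 1 when bP = a − bP, i.e. P = a/(2b).
P = 2191/(2·11) = 2191/22 = 99.5909.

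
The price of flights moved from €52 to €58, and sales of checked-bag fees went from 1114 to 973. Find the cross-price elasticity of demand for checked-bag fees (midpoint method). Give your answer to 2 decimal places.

ΔQ_x = 973 − 1114 = -141; ΔP_y = 58 − 52 = 6.
Midpoints: P̄_y = 55.00, Q̄_x = 1043.5.
ε_xy = (ΔQ_x/ΔP_y)(P̄_y/Q̄_x) = (-141/6)(55.00/1043.5).

-1.24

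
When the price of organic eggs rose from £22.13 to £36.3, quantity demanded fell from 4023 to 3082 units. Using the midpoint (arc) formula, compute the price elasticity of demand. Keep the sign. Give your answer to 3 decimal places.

ΔQ = 3082 − 4023 = -941; ΔP = 36.3 − 22.13 = 14.17.
Midpoints: P̄ = 29.21, Q̄ = 3552.5.
ε = (ΔQ/ΔP)(P̄/Q̄) = (-941/14.17)(29.21/3552.5).

-0.546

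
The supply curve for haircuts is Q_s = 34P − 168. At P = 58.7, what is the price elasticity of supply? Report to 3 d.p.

At P = 58.7, Q_s = 1827.80.
dQ_s/dP = 34.
ε_s = (dQ_s/dP)(P/Q_s) = (34)(58.7/1827.80).

1.092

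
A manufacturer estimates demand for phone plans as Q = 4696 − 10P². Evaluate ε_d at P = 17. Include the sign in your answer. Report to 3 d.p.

At P = 17, Q = 1806.
dQ/dP = −20P = -340.
ε = (dQ/dP)(P/Q) = (-340)(17/1806).
|ε| > 1, so demand is elastic at this price.

-3.200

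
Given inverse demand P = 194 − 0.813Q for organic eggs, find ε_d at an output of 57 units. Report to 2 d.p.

At Q = 57, P = 194 − 0.813(57) = 147.66.
dP/dQ = −0.813, so dQ/dP = 1/(−0.813) = -1.230.
ε = (dQ/dP)(P/Q) = (-1.230)(147.66/57).

-3.19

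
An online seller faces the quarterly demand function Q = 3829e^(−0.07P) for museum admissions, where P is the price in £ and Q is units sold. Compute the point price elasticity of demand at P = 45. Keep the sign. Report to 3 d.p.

-3.150

At P = 45, Q = 164.081.
dQ/dP = −0.07·3829e^(−0.07P) = −0.07Q = -11.486.
ε = (dQ/dP)(P/Q) = (-11.486)(45/164.081).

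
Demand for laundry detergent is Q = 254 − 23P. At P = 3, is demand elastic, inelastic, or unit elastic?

inelastic

Q = 185, dQ/dP = -23.
ε = (dQ/dP)(P/Q) ≈ -0.373.
|ε| = 0.37 < 1.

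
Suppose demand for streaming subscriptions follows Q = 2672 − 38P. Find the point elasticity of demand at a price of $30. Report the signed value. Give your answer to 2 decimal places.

-0.74

At P = 30, Q = 1532.
dQ/dP = −38.
ε = (dQ/dP)(P/Q) = (-38)(30/1532).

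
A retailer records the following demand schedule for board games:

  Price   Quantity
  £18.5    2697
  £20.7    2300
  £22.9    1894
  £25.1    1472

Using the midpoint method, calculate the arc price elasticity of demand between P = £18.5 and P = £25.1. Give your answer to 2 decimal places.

At P = 18.5, Q = 2697; at P = 25.1, Q = 1472.
ΔQ = -1225, ΔP = 6.6. Midpoints: P̄ = 21.80, Q̄ = 2084.5.
ε = (ΔQ/ΔP)(P̄/Q̄) = (-1225/6.6)(21.80/2084.5).

-1.94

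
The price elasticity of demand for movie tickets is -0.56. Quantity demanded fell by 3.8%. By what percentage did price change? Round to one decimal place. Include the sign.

%ΔP ≈ %ΔQ / ε = (-3.8%)/(-0.56) = 6.79%.

6.8%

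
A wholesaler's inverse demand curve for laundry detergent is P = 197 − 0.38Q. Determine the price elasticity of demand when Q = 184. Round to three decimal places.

-1.818

At Q = 184, P = 197 − 0.38(184) = 127.08.
dP/dQ = −0.38, so dQ/dP = 1/(−0.38) = -2.632.
ε = (dQ/dP)(P/Q) = (-2.632)(127.08/184).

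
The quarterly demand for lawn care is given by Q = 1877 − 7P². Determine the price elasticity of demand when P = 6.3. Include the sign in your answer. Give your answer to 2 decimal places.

At P = 6.3, Q = 1599.170.
dQ/dP = −14P = -88.200.
ε = (dQ/dP)(P/Q) = (-88.200)(6.3/1599.170).
|ε| < 1, so demand is inelastic at this price.

-0.35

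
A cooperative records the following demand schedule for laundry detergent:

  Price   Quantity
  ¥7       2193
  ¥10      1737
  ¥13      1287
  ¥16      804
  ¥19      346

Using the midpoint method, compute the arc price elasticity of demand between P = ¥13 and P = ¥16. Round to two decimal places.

At P = 13, Q = 1287; at P = 16, Q = 804.
ΔQ = -483, ΔP = 3. Midpoints: P̄ = 14.50, Q̄ = 1045.5.
ε = (ΔQ/ΔP)(P̄/Q̄) = (-483/3)(14.50/1045.5).

-2.23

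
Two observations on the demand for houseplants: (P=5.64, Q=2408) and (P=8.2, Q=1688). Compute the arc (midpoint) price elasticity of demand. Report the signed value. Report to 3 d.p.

ΔQ = 1688 − 2408 = -720; ΔP = 8.2 − 5.64 = 2.56.
Midpoints: P̄ = 6.92, Q̄ = 2048.0.
ε = (ΔQ/ΔP)(P̄/Q̄) = (-720/2.56)(6.92/2048.0).

-0.950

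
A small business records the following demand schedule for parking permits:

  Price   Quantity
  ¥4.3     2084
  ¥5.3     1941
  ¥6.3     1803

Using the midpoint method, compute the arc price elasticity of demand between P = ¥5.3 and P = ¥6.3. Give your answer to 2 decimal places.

At P = 5.3, Q = 1941; at P = 6.3, Q = 1803.
ΔQ = -138, ΔP = 1.0. Midpoints: P̄ = 5.80, Q̄ = 1872.0.
ε = (ΔQ/ΔP)(P̄/Q̄) = (-138/1.0)(5.80/1872.0).

-0.43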